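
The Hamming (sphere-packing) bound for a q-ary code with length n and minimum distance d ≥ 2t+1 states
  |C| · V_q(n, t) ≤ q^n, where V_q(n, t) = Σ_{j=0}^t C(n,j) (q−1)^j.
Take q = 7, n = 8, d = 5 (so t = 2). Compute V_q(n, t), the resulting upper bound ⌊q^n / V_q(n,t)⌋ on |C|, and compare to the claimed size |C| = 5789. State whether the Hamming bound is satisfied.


V_q(n, t) = 1057, q^n = 5764801, Hamming bound = 5453, |C| = 5789 > bound (violated).

Step 1: Compute V_q(n, t) = Σ_{j=0}^2 C(n, j) (q−1)^j.
  j = 0: C(8,0)·(6)^0 = 1·1 = 1.
  j = 1: C(8,1)·(6)^1 = 8·6 = 48.
  j = 2: C(8,2)·(6)^2 = 28·36 = 1008.
  V_q(n, t) = 1 + 48 + 1008 = 1057.
Step 2: q^n = 7^8 = 5764801.
Step 3: Hamming bound ⌊q^n / V_q(n,t)⌋ = ⌊5764801/1057⌋ = 5453.
Step 4: Compare |C| = 5789 to 5453: violated.
The claimed |C| lies above the Hamming bound, so no 7-ary code of length 8 with d ≥ 5 can have 5789 codewords.


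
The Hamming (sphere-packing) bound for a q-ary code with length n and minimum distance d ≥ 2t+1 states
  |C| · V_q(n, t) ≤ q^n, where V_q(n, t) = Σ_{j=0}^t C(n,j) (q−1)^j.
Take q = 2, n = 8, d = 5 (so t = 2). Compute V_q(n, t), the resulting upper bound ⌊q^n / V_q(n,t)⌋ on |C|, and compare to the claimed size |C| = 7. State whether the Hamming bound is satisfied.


V_q(n, t) = 37, q^n = 256, Hamming bound = 6, |C| = 7 > bound (violated).

Step 1: Compute V_q(n, t) = Σ_{j=0}^2 C(n, j) (q−1)^j.
  j = 0: C(8,0)·(1)^0 = 1·1 = 1.
  j = 1: C(8,1)·(1)^1 = 8·1 = 8.
  j = 2: C(8,2)·(1)^2 = 28·1 = 28.
  V_q(n, t) = 1 + 8 + 28 = 37.
Step 2: q^n = 2^8 = 256.
Step 3: Hamming bound ⌊q^n / V_q(n,t)⌋ = ⌊256/37⌋ = 6.
Step 4: Compare |C| = 7 to 6: violated.
The claimed |C| lies above the Hamming bound, so no 2-ary code of length 8 with d ≥ 5 can have 7 codewords.


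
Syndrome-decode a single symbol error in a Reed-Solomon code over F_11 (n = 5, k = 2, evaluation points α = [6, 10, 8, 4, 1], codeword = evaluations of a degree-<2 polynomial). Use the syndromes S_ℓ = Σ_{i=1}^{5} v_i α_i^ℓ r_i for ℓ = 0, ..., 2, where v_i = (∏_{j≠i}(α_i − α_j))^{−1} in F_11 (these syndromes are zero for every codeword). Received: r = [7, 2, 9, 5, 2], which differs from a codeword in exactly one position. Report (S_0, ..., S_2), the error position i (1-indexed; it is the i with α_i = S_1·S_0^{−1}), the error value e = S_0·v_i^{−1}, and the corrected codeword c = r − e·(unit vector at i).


S = (8, 3, 8), error at position 2, error magnitude e = 2, c = [7, 0, 9, 5, 2].

Step 1: column multipliers v_i = (∏_{j≠i}(α_i − α_j))^{−1} mod 11.
  i = 1 (α = 6): (6−10)(6−8)(6−4)(6−1) = (−4)·(−2)·2·5 = 80 ≡ 3, so v_1 = 3^{−1} = 4 (mod 11).
  i = 2 (α = 10): (10−6)(10−8)(10−4)(10−1) = 4·2·6·9 = 432 ≡ 3, so v_2 = 3^{−1} = 4 (mod 11).
  i = 3 (α = 8): (8−6)(8−10)(8−4)(8−1) = 2·(−2)·4·7 = −112 ≡ 9, so v_3 = 9^{−1} = 5 (mod 11).
  i = 4 (α = 4): (4−6)(4−10)(4−8)(4−1) = (−2)·(−6)·(−4)·3 = −144 ≡ 10, so v_4 = 10^{−1} = 10 (mod 11).
  i = 5 (α = 1): (1−6)(1−10)(1−8)(1−4) = (−5)·(−9)·(−7)·(−3) = 945 ≡ 10, so v_5 = 10^{−1} = 10 (mod 11).
  v = [4, 4, 5, 10, 10].
Step 2: syndromes of r = [7, 2, 9, 5, 2] (all sums mod 11).
  S_0 = Σ v_i r_i = 4·7 + 4·2 + 5·9 + 10·5 + 10·2 = 151 ≡ 8.
  S_1 = Σ v_i α_i r_i = 4·6·7 + 4·10·2 + 5·8·9 + 10·4·5 + 10·1·2 = 828 ≡ 3.
  α_i^2 mod 11 = [3, 1, 9, 5, 1].
  S_2 = Σ v_i α_i^2 r_i = 4·3·7 + 4·1·2 + 5·9·9 + 10·5·5 + 10·1·2 = 767 ≡ 8.
  S = (8, 3, 8) ≠ 0, so r is not a codeword (an error is present).
Step 3: locate the error. For a single error e at position i, S_ℓ = v_i·e·α_i^ℓ, so α_err = S_1/S_0.
  S_0^{−1} = 8^{−1} = 7 (mod 11), so α_err = 3·7 = 21 ≡ 10 = α_2. Error position i = 2.
  Consistency check: S_2/S_1 = 8·4 = 32 ≡ 10 = α_err ✓ (single-error assumption holds).
Step 4: error magnitude e = S_0/v_2 = S_0·∏_{j≠2}(α_2 − α_j) = 8·3 = 24 ≡ 2 (mod 11).
Step 5: correct position 2: c_2 = r_2 − e = 2 − 2 ≡ 0 (mod 11). Hence c = [7, 0, 9, 5, 2].
  Check: interpolating c through the α_i gives m(x) = 1 + 1·x (degree < 2) with m(α_i) = c_i for every i, so c is indeed a codeword.


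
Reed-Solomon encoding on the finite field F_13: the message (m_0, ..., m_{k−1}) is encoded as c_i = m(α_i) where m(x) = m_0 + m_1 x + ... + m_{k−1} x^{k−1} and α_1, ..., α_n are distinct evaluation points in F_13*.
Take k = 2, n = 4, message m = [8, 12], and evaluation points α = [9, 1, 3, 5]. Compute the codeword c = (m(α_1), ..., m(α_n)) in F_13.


c = [12, 7, 5, 3]

Message polynomial: m(x) = 8 + 12·x (mod 13).
For each evaluation point α_i, compute m(α_i) mod 13:
  α_1 = 9: Horner steps 12 → 12, so m(9) = 12.
  α_2 = 1: Horner steps 12 → 7, so m(1) = 7.
  α_3 = 3: Horner steps 12 → 5, so m(3) = 5.
  α_4 = 5: Horner steps 12 → 3, so m(5) = 3.
Codeword c = [12, 7, 5, 3] ∈ F_13^4.


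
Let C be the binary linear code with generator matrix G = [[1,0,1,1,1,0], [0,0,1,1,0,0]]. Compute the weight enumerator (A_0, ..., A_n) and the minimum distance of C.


Weight distribution: A_0 = 1, A_2 = 2, A_4 = 1. Minimum distance d = 2.

Enumerate all 2^2 = 4 messages m ∈ F_2^2.
For each, compute codeword c = mG in F_2^6, then tally its weight.
  m = 00 → c = 000000, weight = 0.
  m = 10 → c = 101110, weight = 4.
  m = 01 → c = 001100, weight = 2.
  m = 11 → c = 100010, weight = 2.
Tally weights:
  weight 0: 1 codewords.
  weight 2: 2 codewords.
  weight 4: 1 codewords.
Minimum distance d = smallest w > 0 with A_w > 0 = 2.
Sanity: Σ A_w = 4 = 2^2 = 4 ✓.


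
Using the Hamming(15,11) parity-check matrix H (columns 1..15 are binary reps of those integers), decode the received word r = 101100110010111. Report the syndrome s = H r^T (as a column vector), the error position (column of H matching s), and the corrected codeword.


s = (1, 1, 1, 0)^T, error position = 14, corrected codeword c = 101100110010101

Compute s = H r^T mod 2 one row at a time:
  s_1 = 1 + 0 + 0 + 1 + 0 + 1 + 1 + 1 = 5 ≡ 1 (mod 2).
  s_2 = 1 + 0 + 0 + 1 + 0 + 1 + 1 + 1 = 5 ≡ 1 (mod 2).
  s_3 = 0 + 1 + 0 + 1 + 0 + 1 + 1 + 1 = 5 ≡ 1 (mod 2).
  s_4 = 1 + 1 + 0 + 1 + 0 + 1 + 1 + 1 = 6 ≡ 0 (mod 2).
s = (1, 1, 1, 0)^T — this equals column 14 of H (binary 1110), so error is at position 14.
Correct: flip bit 14 of r = 101100110010111 to get c = 101100110010101.


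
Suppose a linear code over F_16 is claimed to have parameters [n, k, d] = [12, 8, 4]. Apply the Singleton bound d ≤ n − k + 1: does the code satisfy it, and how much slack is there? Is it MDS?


Singleton RHS = n − k + 1 = 5, slack = 1, bound satisfied, not MDS.

Singleton bound: d ≤ n − k + 1.
Here n = 12, k = 8, so n − k + 1 = 5.
Given d = 4, check d ≤ 5: YES.
Slack = (n − k + 1) − d = 1.
The code is NOT MDS (slack = 1 > 0).
Description: the claimed parameters are [12, 8, 4]_16; such a code would be non-MDS.


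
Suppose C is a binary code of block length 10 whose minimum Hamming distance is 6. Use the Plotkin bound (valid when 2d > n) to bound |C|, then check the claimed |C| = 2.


Plotkin bound M ≤ 6; given |C| = 2 ≤ bound (satisfied).

Check applicability: 2d = 12, n = 10.
2d − n = 2 > 0, so Plotkin applies.
Compute d/(2d−n) = 6/2 ≈ 3.0000.
⌊d/(2d−n)⌋ = 3.
Plotkin bound: M ≤ 2·3 = 6.
Given |C| = 2, check: satisfied.
This |C| is below the Plotkin bound.


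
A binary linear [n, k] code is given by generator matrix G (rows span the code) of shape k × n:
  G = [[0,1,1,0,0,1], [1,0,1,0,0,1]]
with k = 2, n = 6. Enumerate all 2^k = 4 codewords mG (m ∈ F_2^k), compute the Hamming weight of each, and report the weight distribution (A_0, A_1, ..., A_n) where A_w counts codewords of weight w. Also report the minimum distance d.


Weight distribution: A_0 = 1, A_2 = 1, A_3 = 2. Minimum distance d = 2.

Enumerate all 2^2 = 4 messages m ∈ F_2^2.
For each, compute codeword c = mG in F_2^6, then tally its weight.
  m = 00 → c = 000000, weight = 0.
  m = 10 → c = 011001, weight = 3.
  m = 01 → c = 101001, weight = 3.
  m = 11 → c = 110000, weight = 2.
Tally weights:
  weight 0: 1 codewords.
  weight 2: 1 codewords.
  weight 3: 2 codewords.
Minimum distance d = smallest w > 0 with A_w > 0 = 2.
Sanity: Σ A_w = 4 = 2^2 = 4 ✓.


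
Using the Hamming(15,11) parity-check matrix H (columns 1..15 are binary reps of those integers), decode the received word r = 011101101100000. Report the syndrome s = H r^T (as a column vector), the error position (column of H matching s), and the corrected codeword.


s = (0, 1, 1, 1)^T, error position = 7, corrected codeword c = 011101001100000

Compute s = H r^T mod 2 one row at a time:
  s_1 = 0 + 1 + 1 + 0 + 0 + 0 + 0 + 0 = 2 ≡ 0 (mod 2).
  s_2 = 1 + 0 + 1 + 1 + 0 + 0 + 0 + 0 = 3 ≡ 1 (mod 2).
  s_3 = 1 + 1 + 1 + 1 + 1 + 0 + 0 + 0 = 5 ≡ 1 (mod 2).
  s_4 = 0 + 1 + 0 + 1 + 1 + 0 + 0 + 0 = 3 ≡ 1 (mod 2).
s = (0, 1, 1, 1)^T — this equals column 7 of H (binary 0111), so error is at position 7.
Correct: flip bit 7 of r = 011101101100000 to get c = 011101001100000.


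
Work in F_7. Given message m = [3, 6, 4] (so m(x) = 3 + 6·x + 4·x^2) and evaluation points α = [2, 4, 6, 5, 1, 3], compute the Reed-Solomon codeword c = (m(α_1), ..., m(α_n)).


c = [3, 0, 1, 0, 6, 1]

Message polynomial: m(x) = 3 + 6·x + 4·x^2 (mod 7).
For each evaluation point α_i, compute m(α_i) mod 7:
  α_1 = 2: Horner steps 4 → 0 → 3, so m(2) = 3.
  α_2 = 4: Horner steps 4 → 1 → 0, so m(4) = 0.
  α_3 = 6: Horner steps 4 → 2 → 1, so m(6) = 1.
  α_4 = 5: Horner steps 4 → 5 → 0, so m(5) = 0.
  α_5 = 1: Horner steps 4 → 3 → 6, so m(1) = 6.
  α_6 = 3: Horner steps 4 → 4 → 1, so m(3) = 1.
Codeword c = [3, 0, 1, 0, 6, 1] ∈ F_7^6.


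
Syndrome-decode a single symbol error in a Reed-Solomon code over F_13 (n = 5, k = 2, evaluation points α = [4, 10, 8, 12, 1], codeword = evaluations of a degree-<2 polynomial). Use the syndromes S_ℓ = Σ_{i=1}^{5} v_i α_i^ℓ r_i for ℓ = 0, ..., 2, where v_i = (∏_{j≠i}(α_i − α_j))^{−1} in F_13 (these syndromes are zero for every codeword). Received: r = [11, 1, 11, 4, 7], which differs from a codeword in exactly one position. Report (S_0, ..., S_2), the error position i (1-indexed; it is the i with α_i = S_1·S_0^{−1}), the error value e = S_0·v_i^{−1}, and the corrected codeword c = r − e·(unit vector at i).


S = (5, 7, 2), error at position 1, error magnitude e = 6, c = [5, 1, 11, 4, 7].

Step 1: column multipliers v_i = (∏_{j≠i}(α_i − α_j))^{−1} mod 13.
  i = 1 (α = 4): (4−10)(4−8)(4−12)(4−1) = (−6)·(−4)·(−8)·3 = −576 ≡ 9, so v_1 = 9^{−1} = 3 (mod 13).
  i = 2 (α = 10): (10−4)(10−8)(10−12)(10−1) = 6·2·(−2)·9 = −216 ≡ 5, so v_2 = 5^{−1} = 8 (mod 13).
  i = 3 (α = 8): (8−4)(8−10)(8−12)(8−1) = 4·(−2)·(−4)·7 = 224 ≡ 3, so v_3 = 3^{−1} = 9 (mod 13).
  i = 4 (α = 12): (12−4)(12−10)(12−8)(12−1) = 8·2·4·11 = 704 ≡ 2, so v_4 = 2^{−1} = 7 (mod 13).
  i = 5 (α = 1): (1−4)(1−10)(1−8)(1−12) = (−3)·(−9)·(−7)·(−11) = 2079 ≡ 12, so v_5 = 12^{−1} = 12 (mod 13).
  v = [3, 8, 9, 7, 12].
Step 2: syndromes of r = [11, 1, 11, 4, 7] (all sums mod 13).
  S_0 = Σ v_i r_i = 3·11 + 8·1 + 9·11 + 7·4 + 12·7 = 252 ≡ 5.
  S_1 = Σ v_i α_i r_i = 3·4·11 + 8·10·1 + 9·8·11 + 7·12·4 + 12·1·7 = 1424 ≡ 7.
  α_i^2 mod 13 = [3, 9, 12, 1, 1].
  S_2 = Σ v_i α_i^2 r_i = 3·3·11 + 8·9·1 + 9·12·11 + 7·1·4 + 12·1·7 = 1471 ≡ 2.
  S = (5, 7, 2) ≠ 0, so r is not a codeword (an error is present).
Step 3: locate the error. For a single error e at position i, S_ℓ = v_i·e·α_i^ℓ, so α_err = S_1/S_0.
  S_0^{−1} = 5^{−1} = 8 (mod 13), so α_err = 7·8 = 56 ≡ 4 = α_1. Error position i = 1.
  Consistency check: S_2/S_1 = 2·2 = 4 ≡ 4 = α_err ✓ (single-error assumption holds).
Step 4: error magnitude e = S_0/v_1 = S_0·∏_{j≠1}(α_1 − α_j) = 5·9 = 45 ≡ 6 (mod 13).
Step 5: correct position 1: c_1 = r_1 − e = 11 − 6 ≡ 5 (mod 13). Hence c = [5, 1, 11, 4, 7].
  Check: interpolating c through the α_i gives m(x) = 12 + 8·x (degree < 2) with m(α_i) = c_i for every i, so c is indeed a codeword.


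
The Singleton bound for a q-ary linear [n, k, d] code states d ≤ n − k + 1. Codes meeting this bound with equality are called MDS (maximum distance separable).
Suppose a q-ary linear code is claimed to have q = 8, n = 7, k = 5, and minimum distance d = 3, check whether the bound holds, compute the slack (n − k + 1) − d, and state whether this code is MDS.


Singleton RHS = n − k + 1 = 3, slack = 0, bound satisfied, MDS.

Singleton bound: d ≤ n − k + 1.
Here n = 7, k = 5, so n − k + 1 = 3.
Given d = 3, check d ≤ 3: YES.
Slack = (n − k + 1) − d = 0.
The code is MDS (slack = 0).
Description: the claimed parameters are [7, 5, 3]_8; such a code would be MDS (meets Singleton bound).


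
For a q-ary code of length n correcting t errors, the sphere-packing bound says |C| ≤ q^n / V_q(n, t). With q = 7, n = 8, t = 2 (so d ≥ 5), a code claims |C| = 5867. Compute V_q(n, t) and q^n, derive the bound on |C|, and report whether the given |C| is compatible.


V_q(n, t) = 1057, q^n = 5764801, Hamming bound = 5453, |C| = 5867 > bound (violated).

Step 1: Compute V_q(n, t) = Σ_{j=0}^2 C(n, j) (q−1)^j.
  j = 0: C(8,0)·(6)^0 = 1·1 = 1.
  j = 1: C(8,1)·(6)^1 = 8·6 = 48.
  j = 2: C(8,2)·(6)^2 = 28·36 = 1008.
  V_q(n, t) = 1 + 48 + 1008 = 1057.
Step 2: q^n = 7^8 = 5764801.
Step 3: Hamming bound ⌊q^n / V_q(n,t)⌋ = ⌊5764801/1057⌋ = 5453.
Step 4: Compare |C| = 5867 to 5453: violated.
The claimed |C| lies above the Hamming bound, so no 7-ary code of length 8 with d ≥ 5 can have 5867 codewords.


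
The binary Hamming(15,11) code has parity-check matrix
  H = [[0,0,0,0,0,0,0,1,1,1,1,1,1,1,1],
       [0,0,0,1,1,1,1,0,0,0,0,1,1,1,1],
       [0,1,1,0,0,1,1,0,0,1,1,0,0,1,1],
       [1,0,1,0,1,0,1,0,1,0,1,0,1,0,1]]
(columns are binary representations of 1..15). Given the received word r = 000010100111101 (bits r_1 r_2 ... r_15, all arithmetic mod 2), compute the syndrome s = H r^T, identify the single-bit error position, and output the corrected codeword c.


s = (1, 1, 0, 1)^T, error position = 13, corrected codeword c = 000010100111001

Compute s = H r^T mod 2 one row at a time:
  s_1 = 0 + 0 + 1 + 1 + 1 + 1 + 0 + 1 = 5 ≡ 1 (mod 2).
  s_2 = 0 + 1 + 0 + 1 + 1 + 1 + 0 + 1 = 5 ≡ 1 (mod 2).
  s_3 = 0 + 0 + 0 + 1 + 1 + 1 + 0 + 1 = 4 ≡ 0 (mod 2).
  s_4 = 0 + 0 + 1 + 1 + 0 + 1 + 1 + 1 = 5 ≡ 1 (mod 2).
s = (1, 1, 0, 1)^T — this equals column 13 of H (binary 1101), so error is at position 13.
Correct: flip bit 13 of r = 000010100111101 to get c = 000010100111001.


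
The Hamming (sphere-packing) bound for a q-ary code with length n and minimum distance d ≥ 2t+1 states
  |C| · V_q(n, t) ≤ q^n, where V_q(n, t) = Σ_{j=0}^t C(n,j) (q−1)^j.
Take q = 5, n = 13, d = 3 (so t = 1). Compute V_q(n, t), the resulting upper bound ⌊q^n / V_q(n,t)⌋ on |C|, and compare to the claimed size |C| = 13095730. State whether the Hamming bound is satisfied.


V_q(n, t) = 53, q^n = 1220703125, Hamming bound = 23032134, |C| = 13095730 ≤ bound (satisfied).

Step 1: Compute V_q(n, t) = Σ_{j=0}^1 C(n, j) (q−1)^j.
  j = 0: C(13,0)·(4)^0 = 1·1 = 1.
  j = 1: C(13,1)·(4)^1 = 13·4 = 52.
  V_q(n, t) = 1 + 52 = 53.
Step 2: q^n = 5^13 = 1220703125.
Step 3: Hamming bound ⌊q^n / V_q(n,t)⌋ = ⌊1220703125/53⌋ = 23032134.
Step 4: Compare |C| = 13095730 to 23032134: satisfied.
The claimed |C| lies below the Hamming bound.


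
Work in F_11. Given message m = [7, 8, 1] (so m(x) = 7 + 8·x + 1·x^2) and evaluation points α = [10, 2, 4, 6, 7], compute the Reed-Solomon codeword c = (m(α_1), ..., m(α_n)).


c = [0, 5, 0, 3, 2]

Message polynomial: m(x) = 7 + 8·x + 1·x^2 (mod 11).
For each evaluation point α_i, compute m(α_i) mod 11:
  α_1 = 10: Horner steps 1 → 7 → 0, so m(10) = 0.
  α_2 = 2: Horner steps 1 → 10 → 5, so m(2) = 5.
  α_3 = 4: Horner steps 1 → 1 → 0, so m(4) = 0.
  α_4 = 6: Horner steps 1 → 3 → 3, so m(6) = 3.
  α_5 = 7: Horner steps 1 → 4 → 2, so m(7) = 2.
Codeword c = [0, 5, 0, 3, 2] ∈ F_11^5.


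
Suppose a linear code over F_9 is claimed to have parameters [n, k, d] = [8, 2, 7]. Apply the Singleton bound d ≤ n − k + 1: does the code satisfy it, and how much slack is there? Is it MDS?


Singleton RHS = n − k + 1 = 7, slack = 0, bound satisfied, MDS.

Singleton bound: d ≤ n − k + 1.
Here n = 8, k = 2, so n − k + 1 = 7.
Given d = 7, check d ≤ 7: YES.
Slack = (n − k + 1) − d = 0.
The code is MDS (slack = 0).
Description: the claimed parameters are [8, 2, 7]_9; such a code would be MDS (meets Singleton bound).


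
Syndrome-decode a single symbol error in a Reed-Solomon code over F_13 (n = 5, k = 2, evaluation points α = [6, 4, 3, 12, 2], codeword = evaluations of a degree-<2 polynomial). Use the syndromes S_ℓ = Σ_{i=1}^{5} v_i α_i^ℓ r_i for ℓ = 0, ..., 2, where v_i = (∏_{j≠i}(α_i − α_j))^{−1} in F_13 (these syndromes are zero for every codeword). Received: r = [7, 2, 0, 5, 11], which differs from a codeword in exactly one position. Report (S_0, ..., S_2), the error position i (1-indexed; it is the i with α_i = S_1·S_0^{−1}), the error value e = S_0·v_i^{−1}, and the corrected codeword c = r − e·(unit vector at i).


S = (12, 7, 3), error at position 1, error magnitude e = 1, c = [6, 2, 0, 5, 11].

Step 1: column multipliers v_i = (∏_{j≠i}(α_i − α_j))^{−1} mod 13.
  i = 1 (α = 6): (6−4)(6−3)(6−12)(6−2) = 2·3·(−6)·4 = −144 ≡ 12, so v_1 = 12^{−1} = 12 (mod 13).
  i = 2 (α = 4): (4−6)(4−3)(4−12)(4−2) = (−2)·1·(−8)·2 = 32 ≡ 6, so v_2 = 6^{−1} = 11 (mod 13).
  i = 3 (α = 3): (3−6)(3−4)(3−12)(3−2) = (−3)·(−1)·(−9)·1 = −27 ≡ 12, so v_3 = 12^{−1} = 12 (mod 13).
  i = 4 (α = 12): (12−6)(12−4)(12−3)(12−2) = 6·8·9·10 = 4320 ≡ 4, so v_4 = 4^{−1} = 10 (mod 13).
  i = 5 (α = 2): (2−6)(2−4)(2−3)(2−12) = (−4)·(−2)·(−1)·(−10) = 80 ≡ 2, so v_5 = 2^{−1} = 7 (mod 13).
  v = [12, 11, 12, 10, 7].
Step 2: syndromes of r = [7, 2, 0, 5, 11] (all sums mod 13).
  S_0 = Σ v_i r_i = 12·7 + 11·2 + 12·0 + 10·5 + 7·11 = 233 ≡ 12.
  S_1 = Σ v_i α_i r_i = 12·6·7 + 11·4·2 + 12·3·0 + 10·12·5 + 7·2·11 = 1346 ≡ 7.
  α_i^2 mod 13 = [10, 3, 9, 1, 4].
  S_2 = Σ v_i α_i^2 r_i = 12·10·7 + 11·3·2 + 12·9·0 + 10·1·5 + 7·4·11 = 1264 ≡ 3.
  S = (12, 7, 3) ≠ 0, so r is not a codeword (an error is present).
Step 3: locate the error. For a single error e at position i, S_ℓ = v_i·e·α_i^ℓ, so α_err = S_1/S_0.
  S_0^{−1} = 12^{−1} = 12 (mod 13), so α_err = 7·12 = 84 ≡ 6 = α_1. Error position i = 1.
  Consistency check: S_2/S_1 = 3·2 = 6 ≡ 6 = α_err ✓ (single-error assumption holds).
Step 4: error magnitude e = S_0/v_1 = S_0·∏_{j≠1}(α_1 − α_j) = 12·12 = 144 ≡ 1 (mod 13).
Step 5: correct position 1: c_1 = r_1 − e = 7 − 1 ≡ 6 (mod 13). Hence c = [6, 2, 0, 5, 11].
  Check: interpolating c through the α_i gives m(x) = 7 + 2·x (degree < 2) with m(α_i) = c_i for every i, so c is indeed a codeword.


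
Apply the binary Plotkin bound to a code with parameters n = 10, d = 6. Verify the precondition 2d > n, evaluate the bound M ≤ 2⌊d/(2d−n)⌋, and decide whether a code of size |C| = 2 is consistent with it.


Plotkin bound M ≤ 6; given |C| = 2 ≤ bound (satisfied).

Check applicability: 2d = 12, n = 10.
2d − n = 2 > 0, so Plotkin applies.
Compute d/(2d−n) = 6/2 ≈ 3.0000.
⌊d/(2d−n)⌋ = 3.
Plotkin bound: M ≤ 2·3 = 6.
Given |C| = 2, check: satisfied.
This |C| is below the Plotkin bound.


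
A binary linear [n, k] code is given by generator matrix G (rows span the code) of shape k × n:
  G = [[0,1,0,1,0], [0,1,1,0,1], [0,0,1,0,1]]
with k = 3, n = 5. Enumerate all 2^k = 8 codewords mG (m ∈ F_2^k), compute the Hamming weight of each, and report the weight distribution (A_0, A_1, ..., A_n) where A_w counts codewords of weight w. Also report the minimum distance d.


Weight distribution: A_0 = 1, A_1 = 2, A_2 = 2, A_3 = 2, A_4 = 1. Minimum distance d = 1.

Enumerate all 2^3 = 8 messages m ∈ F_2^3.
For each, compute codeword c = mG in F_2^5, then tally its weight.
  m = 000 → c = 00000, weight = 0.
  m = 100 → c = 01010, weight = 2.
  m = 010 → c = 01101, weight = 3.
  m = 110 → c = 00111, weight = 3.
  m = 001 → c = 00101, weight = 2.
  m = 101 → c = 01111, weight = 4.
  m = 011 → c = 01000, weight = 1.
  m = 111 → c = 00010, weight = 1.
Tally weights:
  weight 0: 1 codewords.
  weight 1: 2 codewords.
  weight 2: 2 codewords.
  weight 3: 2 codewords.
  weight 4: 1 codewords.
Minimum distance d = smallest w > 0 with A_w > 0 = 1.
Sanity: Σ A_w = 8 = 2^3 = 8 ✓.


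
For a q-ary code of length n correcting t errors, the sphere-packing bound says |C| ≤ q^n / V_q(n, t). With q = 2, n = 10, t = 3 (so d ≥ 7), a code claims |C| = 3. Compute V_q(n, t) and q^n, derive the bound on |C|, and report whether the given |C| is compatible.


V_q(n, t) = 176, q^n = 1024, Hamming bound = 5, |C| = 3 ≤ bound (satisfied).

Step 1: Compute V_q(n, t) = Σ_{j=0}^3 C(n, j) (q−1)^j.
  j = 0: C(10,0)·(1)^0 = 1·1 = 1.
  j = 1: C(10,1)·(1)^1 = 10·1 = 10.
  j = 2: C(10,2)·(1)^2 = 45·1 = 45.
  j = 3: C(10,3)·(1)^3 = 120·1 = 120.
  V_q(n, t) = 1 + 10 + 45 + 120 = 176.
Step 2: q^n = 2^10 = 1024.
Step 3: Hamming bound ⌊q^n / V_q(n,t)⌋ = ⌊1024/176⌋ = 5.
Step 4: Compare |C| = 3 to 5: satisfied.
The claimed |C| lies below the Hamming bound.


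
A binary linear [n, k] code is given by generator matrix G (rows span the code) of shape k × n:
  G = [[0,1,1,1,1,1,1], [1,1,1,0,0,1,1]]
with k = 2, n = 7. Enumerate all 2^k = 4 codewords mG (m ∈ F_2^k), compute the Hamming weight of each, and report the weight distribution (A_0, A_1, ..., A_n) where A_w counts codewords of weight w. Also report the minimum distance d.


Weight distribution: A_0 = 1, A_3 = 1, A_5 = 1, A_6 = 1. Minimum distance d = 3.

Enumerate all 2^2 = 4 messages m ∈ F_2^2.
For each, compute codeword c = mG in F_2^7, then tally its weight.
  m = 00 → c = 0000000, weight = 0.
  m = 10 → c = 0111111, weight = 6.
  m = 01 → c = 1110011, weight = 5.
  m = 11 → c = 1001100, weight = 3.
Tally weights:
  weight 0: 1 codewords.
  weight 3: 1 codewords.
  weight 5: 1 codewords.
  weight 6: 1 codewords.
Minimum distance d = smallest w > 0 with A_w > 0 = 3.
Sanity: Σ A_w = 4 = 2^2 = 4 ✓.


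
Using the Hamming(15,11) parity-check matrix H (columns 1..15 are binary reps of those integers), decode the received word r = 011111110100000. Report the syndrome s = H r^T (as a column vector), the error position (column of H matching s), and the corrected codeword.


s = (0, 0, 1, 1)^T, error position = 3, corrected codeword c = 010111110100000

Compute s = H r^T mod 2 one row at a time:
  s_1 = 1 + 0 + 1 + 0 + 0 + 0 + 0 + 0 = 2 ≡ 0 (mod 2).
  s_2 = 1 + 1 + 1 + 1 + 0 + 0 + 0 + 0 = 4 ≡ 0 (mod 2).
  s_3 = 1 + 1 + 1 + 1 + 1 + 0 + 0 + 0 = 5 ≡ 1 (mod 2).
  s_4 = 0 + 1 + 1 + 1 + 0 + 0 + 0 + 0 = 3 ≡ 1 (mod 2).
s = (0, 0, 1, 1)^T — this equals column 3 of H (binary 0011), so error is at position 3.
Correct: flip bit 3 of r = 011111110100000 to get c = 010111110100000.


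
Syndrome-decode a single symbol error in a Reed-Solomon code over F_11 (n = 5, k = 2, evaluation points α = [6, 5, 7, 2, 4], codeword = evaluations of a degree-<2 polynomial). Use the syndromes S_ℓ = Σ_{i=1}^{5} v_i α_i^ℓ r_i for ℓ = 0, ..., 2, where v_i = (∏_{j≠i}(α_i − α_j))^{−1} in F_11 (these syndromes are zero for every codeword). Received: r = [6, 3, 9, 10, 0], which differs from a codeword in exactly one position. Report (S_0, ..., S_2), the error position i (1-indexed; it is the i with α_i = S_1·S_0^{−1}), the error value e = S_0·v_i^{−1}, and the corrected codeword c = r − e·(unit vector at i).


S = (6, 1, 2), error at position 4, error magnitude e = 5, c = [6, 3, 9, 5, 0].

Step 1: column multipliers v_i = (∏_{j≠i}(α_i − α_j))^{−1} mod 11.
  i = 1 (α = 6): (6−5)(6−7)(6−2)(6−4) = 1·(−1)·4·2 = −8 ≡ 3, so v_1 = 3^{−1} = 4 (mod 11).
  i = 2 (α = 5): (5−6)(5−7)(5−2)(5−4) = (−1)·(−2)·3·1 = 6 ≡ 6, so v_2 = 6^{−1} = 2 (mod 11).
  i = 3 (α = 7): (7−6)(7−5)(7−2)(7−4) = 1·2·5·3 = 30 ≡ 8, so v_3 = 8^{−1} = 7 (mod 11).
  i = 4 (α = 2): (2−6)(2−5)(2−7)(2−4) = (−4)·(−3)·(−5)·(−2) = 120 ≡ 10, so v_4 = 10^{−1} = 10 (mod 11).
  i = 5 (α = 4): (4−6)(4−5)(4−7)(4−2) = (−2)·(−1)·(−3)·2 = −12 ≡ 10, so v_5 = 10^{−1} = 10 (mod 11).
  v = [4, 2, 7, 10, 10].
Step 2: syndromes of r = [6, 3, 9, 10, 0] (all sums mod 11).
  S_0 = Σ v_i r_i = 4·6 + 2·3 + 7·9 + 10·10 + 10·0 = 193 ≡ 6.
  S_1 = Σ v_i α_i r_i = 4·6·6 + 2·5·3 + 7·7·9 + 10·2·10 + 10·4·0 = 815 ≡ 1.
  α_i^2 mod 11 = [3, 3, 5, 4, 5].
  S_2 = Σ v_i α_i^2 r_i = 4·3·6 + 2·3·3 + 7·5·9 + 10·4·10 + 10·5·0 = 805 ≡ 2.
  S = (6, 1, 2) ≠ 0, so r is not a codeword (an error is present).
Step 3: locate the error. For a single error e at position i, S_ℓ = v_i·e·α_i^ℓ, so α_err = S_1/S_0.
  S_0^{−1} = 6^{−1} = 2 (mod 11), so α_err = 1·2 = 2 ≡ 2 = α_4. Error position i = 4.
  Consistency check: S_2/S_1 = 2·1 = 2 ≡ 2 = α_err ✓ (single-error assumption holds).
Step 4: error magnitude e = S_0/v_4 = S_0·∏_{j≠4}(α_4 − α_j) = 6·10 = 60 ≡ 5 (mod 11).
Step 5: correct position 4: c_4 = r_4 − e = 10 − 5 ≡ 5 (mod 11). Hence c = [6, 3, 9, 5, 0].
  Check: interpolating c through the α_i gives m(x) = 10 + 3·x (degree < 2) with m(α_i) = c_i for every i, so c is indeed a codeword.


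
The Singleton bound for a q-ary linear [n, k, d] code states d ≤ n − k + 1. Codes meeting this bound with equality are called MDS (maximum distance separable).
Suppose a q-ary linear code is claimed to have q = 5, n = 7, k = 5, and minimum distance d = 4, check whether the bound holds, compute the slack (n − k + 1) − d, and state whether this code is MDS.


Singleton RHS = n − k + 1 = 3, slack = -1, bound violated (no such code; not MDS).

Singleton bound: d ≤ n − k + 1.
Here n = 7, k = 5, so n − k + 1 = 3.
Given d = 4, check d ≤ 3: NO.
Slack = (n − k + 1) − d = -1.
The slack is negative: d = 4 exceeds n − k + 1 = 3 by 1, so the Singleton bound is violated and no linear [7, 5, 4]_5 code can exist. In particular it is not MDS (MDS requires d = n − k + 1 exactly).
Description: the claimed parameters are [7, 5, 4]_5; such a code would be impossible (violates the Singleton bound).


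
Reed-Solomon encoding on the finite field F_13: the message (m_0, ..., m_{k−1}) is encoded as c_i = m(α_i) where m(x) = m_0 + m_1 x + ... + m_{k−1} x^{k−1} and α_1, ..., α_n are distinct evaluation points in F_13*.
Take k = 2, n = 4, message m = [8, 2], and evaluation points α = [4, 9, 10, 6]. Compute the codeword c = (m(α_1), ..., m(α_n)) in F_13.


c = [3, 0, 2, 7]

Message polynomial: m(x) = 8 + 2·x (mod 13).
For each evaluation point α_i, compute m(α_i) mod 13:
  α_1 = 4: Horner steps 2 → 3, so m(4) = 3.
  α_2 = 9: Horner steps 2 → 0, so m(9) = 0.
  α_3 = 10: Horner steps 2 → 2, so m(10) = 2.
  α_4 = 6: Horner steps 2 → 7, so m(6) = 7.
Codeword c = [3, 0, 2, 7] ∈ F_13^4.


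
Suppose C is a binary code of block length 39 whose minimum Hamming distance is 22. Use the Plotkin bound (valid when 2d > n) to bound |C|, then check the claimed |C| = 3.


Plotkin bound M ≤ 8; given |C| = 3 ≤ bound (satisfied).

Check applicability: 2d = 44, n = 39.
2d − n = 5 > 0, so Plotkin applies.
Compute d/(2d−n) = 22/5 ≈ 4.4000.
⌊d/(2d−n)⌋ = 4.
Plotkin bound: M ≤ 2·4 = 8.
Given |C| = 3, check: satisfied.
This |C| is below the Plotkin bound.


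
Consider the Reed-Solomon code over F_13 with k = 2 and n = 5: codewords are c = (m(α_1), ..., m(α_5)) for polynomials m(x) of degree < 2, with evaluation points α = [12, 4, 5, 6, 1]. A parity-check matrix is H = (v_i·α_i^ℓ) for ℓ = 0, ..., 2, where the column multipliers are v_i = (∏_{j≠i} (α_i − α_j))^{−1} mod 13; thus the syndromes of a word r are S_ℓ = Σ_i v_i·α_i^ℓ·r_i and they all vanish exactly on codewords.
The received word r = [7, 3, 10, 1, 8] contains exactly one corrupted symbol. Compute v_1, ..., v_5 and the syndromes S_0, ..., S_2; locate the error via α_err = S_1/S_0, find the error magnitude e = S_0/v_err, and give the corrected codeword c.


S = (2, 12, 7), error at position 4, error magnitude e = 10, c = [7, 3, 10, 4, 8].

Step 1: column multipliers v_i = (∏_{j≠i}(α_i − α_j))^{−1} mod 13.
  i = 1 (α = 12): (12−4)(12−5)(12−6)(12−1) = 8·7·6·11 = 3696 ≡ 4, so v_1 = 4^{−1} = 10 (mod 13).
  i = 2 (α = 4): (4−12)(4−5)(4−6)(4−1) = (−8)·(−1)·(−2)·3 = −48 ≡ 4, so v_2 = 4^{−1} = 10 (mod 13).
  i = 3 (α = 5): (5−12)(5−4)(5−6)(5−1) = (−7)·1·(−1)·4 = 28 ≡ 2, so v_3 = 2^{−1} = 7 (mod 13).
  i = 4 (α = 6): (6−12)(6−4)(6−5)(6−1) = (−6)·2·1·5 = −60 ≡ 5, so v_4 = 5^{−1} = 8 (mod 13).
  i = 5 (α = 1): (1−12)(1−4)(1−5)(1−6) = (−11)·(−3)·(−4)·(−5) = 660 ≡ 10, so v_5 = 10^{−1} = 4 (mod 13).
  v = [10, 10, 7, 8, 4].
Step 2: syndromes of r = [7, 3, 10, 1, 8] (all sums mod 13).
  S_0 = Σ v_i r_i = 10·7 + 10·3 + 7·10 + 8·1 + 4·8 = 210 ≡ 2.
  S_1 = Σ v_i α_i r_i = 10·12·7 + 10·4·3 + 7·5·10 + 8·6·1 + 4·1·8 = 1390 ≡ 12.
  α_i^2 mod 13 = [1, 3, 12, 10, 1].
  S_2 = Σ v_i α_i^2 r_i = 10·1·7 + 10·3·3 + 7·12·10 + 8·10·1 + 4·1·8 = 1112 ≡ 7.
  S = (2, 12, 7) ≠ 0, so r is not a codeword (an error is present).
Step 3: locate the error. For a single error e at position i, S_ℓ = v_i·e·α_i^ℓ, so α_err = S_1/S_0.
  S_0^{−1} = 2^{−1} = 7 (mod 13), so α_err = 12·7 = 84 ≡ 6 = α_4. Error position i = 4.
  Consistency check: S_2/S_1 = 7·12 = 84 ≡ 6 = α_err ✓ (single-error assumption holds).
Step 4: error magnitude e = S_0/v_4 = S_0·∏_{j≠4}(α_4 − α_j) = 2·5 = 10 ≡ 10 (mod 13).
Step 5: correct position 4: c_4 = r_4 − e = 1 − 10 ≡ 4 (mod 13). Hence c = [7, 3, 10, 4, 8].
  Check: interpolating c through the α_i gives m(x) = 1 + 7·x (degree < 2) with m(α_i) = c_i for every i, so c is indeed a codeword.


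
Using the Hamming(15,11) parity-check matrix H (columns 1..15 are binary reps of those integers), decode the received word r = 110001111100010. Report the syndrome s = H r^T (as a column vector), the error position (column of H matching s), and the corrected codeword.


s = (0, 1, 1, 1)^T, error position = 7, corrected codeword c = 110001011100010

Compute s = H r^T mod 2 one row at a time:
  s_1 = 1 + 1 + 1 + 0 + 0 + 0 + 1 + 0 = 4 ≡ 0 (mod 2).
  s_2 = 0 + 0 + 1 + 1 + 0 + 0 + 1 + 0 = 3 ≡ 1 (mod 2).
  s_3 = 1 + 0 + 1 + 1 + 1 + 0 + 1 + 0 = 5 ≡ 1 (mod 2).
  s_4 = 1 + 0 + 0 + 1 + 1 + 0 + 0 + 0 = 3 ≡ 1 (mod 2).
s = (0, 1, 1, 1)^T — this equals column 7 of H (binary 0111), so error is at position 7.
Correct: flip bit 7 of r = 110001111100010 to get c = 110001011100010.


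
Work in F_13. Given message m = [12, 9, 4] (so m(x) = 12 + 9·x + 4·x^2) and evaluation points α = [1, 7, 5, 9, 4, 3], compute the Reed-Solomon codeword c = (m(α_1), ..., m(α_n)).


c = [12, 11, 1, 1, 8, 10]

Message polynomial: m(x) = 12 + 9·x + 4·x^2 (mod 13).
For each evaluation point α_i, compute m(α_i) mod 13:
  α_1 = 1: Horner steps 4 → 0 → 12, so m(1) = 12.
  α_2 = 7: Horner steps 4 → 11 → 11, so m(7) = 11.
  α_3 = 5: Horner steps 4 → 3 → 1, so m(5) = 1.
  α_4 = 9: Horner steps 4 → 6 → 1, so m(9) = 1.
  α_5 = 4: Horner steps 4 → 12 → 8, so m(4) = 8.
  α_6 = 3: Horner steps 4 → 8 → 10, so m(3) = 10.
Codeword c = [12, 11, 1, 1, 8, 10] ∈ F_13^6.


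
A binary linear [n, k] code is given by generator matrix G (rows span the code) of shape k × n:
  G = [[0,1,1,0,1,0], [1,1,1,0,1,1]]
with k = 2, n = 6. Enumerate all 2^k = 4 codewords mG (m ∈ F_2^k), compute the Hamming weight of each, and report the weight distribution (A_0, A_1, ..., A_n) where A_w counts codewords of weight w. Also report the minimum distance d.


Weight distribution: A_0 = 1, A_2 = 1, A_3 = 1, A_5 = 1. Minimum distance d = 2.

Enumerate all 2^2 = 4 messages m ∈ F_2^2.
For each, compute codeword c = mG in F_2^6, then tally its weight.
  m = 00 → c = 000000, weight = 0.
  m = 10 → c = 011010, weight = 3.
  m = 01 → c = 111011, weight = 5.
  m = 11 → c = 100001, weight = 2.
Tally weights:
  weight 0: 1 codewords.
  weight 2: 1 codewords.
  weight 3: 1 codewords.
  weight 5: 1 codewords.
Minimum distance d = smallest w > 0 with A_w > 0 = 2.
Sanity: Σ A_w = 4 = 2^2 = 4 ✓.


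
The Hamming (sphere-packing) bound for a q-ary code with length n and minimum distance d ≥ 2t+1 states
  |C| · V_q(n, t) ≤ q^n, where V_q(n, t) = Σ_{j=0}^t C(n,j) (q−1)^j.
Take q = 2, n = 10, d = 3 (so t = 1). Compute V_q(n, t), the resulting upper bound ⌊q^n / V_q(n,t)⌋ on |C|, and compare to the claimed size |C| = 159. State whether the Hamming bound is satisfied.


V_q(n, t) = 11, q^n = 1024, Hamming bound = 93, |C| = 159 > bound (violated).

Step 1: Compute V_q(n, t) = Σ_{j=0}^1 C(n, j) (q−1)^j.
  j = 0: C(10,0)·(1)^0 = 1·1 = 1.
  j = 1: C(10,1)·(1)^1 = 10·1 = 10.
  V_q(n, t) = 1 + 10 = 11.
Step 2: q^n = 2^10 = 1024.
Step 3: Hamming bound ⌊q^n / V_q(n,t)⌋ = ⌊1024/11⌋ = 93.
Step 4: Compare |C| = 159 to 93: violated.
The claimed |C| lies above the Hamming bound, so no 2-ary code of length 10 with d ≥ 3 can have 159 codewords.


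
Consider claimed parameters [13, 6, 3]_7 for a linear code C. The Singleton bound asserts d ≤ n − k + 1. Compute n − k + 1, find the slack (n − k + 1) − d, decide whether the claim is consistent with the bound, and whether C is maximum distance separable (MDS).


Singleton RHS = n − k + 1 = 8, slack = 5, bound satisfied, not MDS.

Singleton bound: d ≤ n − k + 1.
Here n = 13, k = 6, so n − k + 1 = 8.
Given d = 3, check d ≤ 8: YES.
Slack = (n − k + 1) − d = 5.
The code is NOT MDS (slack = 5 > 0).
Description: the claimed parameters are [13, 6, 3]_7; such a code would be non-MDS.


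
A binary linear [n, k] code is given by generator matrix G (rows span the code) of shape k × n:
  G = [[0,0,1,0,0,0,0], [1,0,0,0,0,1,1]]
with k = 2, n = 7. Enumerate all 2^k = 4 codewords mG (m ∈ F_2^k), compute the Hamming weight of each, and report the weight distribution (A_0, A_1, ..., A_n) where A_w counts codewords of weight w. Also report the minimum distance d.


Weight distribution: A_0 = 1, A_1 = 1, A_3 = 1, A_4 = 1. Minimum distance d = 1.

Enumerate all 2^2 = 4 messages m ∈ F_2^2.
For each, compute codeword c = mG in F_2^7, then tally its weight.
  m = 00 → c = 0000000, weight = 0.
  m = 10 → c = 0010000, weight = 1.
  m = 01 → c = 1000011, weight = 3.
  m = 11 → c = 1010011, weight = 4.
Tally weights:
  weight 0: 1 codewords.
  weight 1: 1 codewords.
  weight 3: 1 codewords.
  weight 4: 1 codewords.
Minimum distance d = smallest w > 0 with A_w > 0 = 1.
Sanity: Σ A_w = 4 = 2^2 = 4 ✓.


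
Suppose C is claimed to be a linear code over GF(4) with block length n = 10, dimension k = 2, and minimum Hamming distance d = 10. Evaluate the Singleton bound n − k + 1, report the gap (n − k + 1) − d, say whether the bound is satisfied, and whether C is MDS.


Singleton RHS = n − k + 1 = 9, slack = -1, bound violated (no such code; not MDS).

Singleton bound: d ≤ n − k + 1.
Here n = 10, k = 2, so n − k + 1 = 9.
Given d = 10, check d ≤ 9: NO.
Slack = (n − k + 1) − d = -1.
The slack is negative: d = 10 exceeds n − k + 1 = 9 by 1, so the Singleton bound is violated and no linear [10, 2, 10]_4 code can exist. In particular it is not MDS (MDS requires d = n − k + 1 exactly).
Description: the claimed parameters are [10, 2, 10]_4; such a code would be impossible (violates the Singleton bound).


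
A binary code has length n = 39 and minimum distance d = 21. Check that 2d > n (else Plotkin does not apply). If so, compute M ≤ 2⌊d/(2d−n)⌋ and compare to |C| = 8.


Plotkin bound M ≤ 14; given |C| = 8 ≤ bound (satisfied).

Check applicability: 2d = 42, n = 39.
2d − n = 3 > 0, so Plotkin applies.
Compute d/(2d−n) = 21/3 ≈ 7.0000.
⌊d/(2d−n)⌋ = 7.
Plotkin bound: M ≤ 2·7 = 14.
Given |C| = 8, check: satisfied.
This |C| is below the Plotkin bound.


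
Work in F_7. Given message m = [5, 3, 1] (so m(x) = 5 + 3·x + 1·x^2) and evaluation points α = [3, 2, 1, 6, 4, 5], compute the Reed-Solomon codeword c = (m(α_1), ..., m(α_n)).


c = [2, 1, 2, 3, 5, 3]

Message polynomial: m(x) = 5 + 3·x + 1·x^2 (mod 7).
For each evaluation point α_i, compute m(α_i) mod 7:
  α_1 = 3: Horner steps 1 → 6 → 2, so m(3) = 2.
  α_2 = 2: Horner steps 1 → 5 → 1, so m(2) = 1.
  α_3 = 1: Horner steps 1 → 4 → 2, so m(1) = 2.
  α_4 = 6: Horner steps 1 → 2 → 3, so m(6) = 3.
  α_5 = 4: Horner steps 1 → 0 → 5, so m(4) = 5.
  α_6 = 5: Horner steps 1 → 1 → 3, so m(5) = 3.
Codeword c = [2, 1, 2, 3, 5, 3] ∈ F_7^6.


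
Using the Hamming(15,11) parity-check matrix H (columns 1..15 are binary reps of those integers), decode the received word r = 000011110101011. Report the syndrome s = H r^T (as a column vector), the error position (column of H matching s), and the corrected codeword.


s = (1, 0, 1, 1)^T, error position = 11, corrected codeword c = 000011110111011

Compute s = H r^T mod 2 one row at a time:
  s_1 = 1 + 0 + 1 + 0 + 1 + 0 + 1 + 1 = 5 ≡ 1 (mod 2).
  s_2 = 0 + 1 + 1 + 1 + 1 + 0 + 1 + 1 = 6 ≡ 0 (mod 2).
  s_3 = 0 + 0 + 1 + 1 + 1 + 0 + 1 + 1 = 5 ≡ 1 (mod 2).
  s_4 = 0 + 0 + 1 + 1 + 0 + 0 + 0 + 1 = 3 ≡ 1 (mod 2).
s = (1, 0, 1, 1)^T — this equals column 11 of H (binary 1011), so error is at position 11.
Correct: flip bit 11 of r = 000011110101011 to get c = 000011110111011.


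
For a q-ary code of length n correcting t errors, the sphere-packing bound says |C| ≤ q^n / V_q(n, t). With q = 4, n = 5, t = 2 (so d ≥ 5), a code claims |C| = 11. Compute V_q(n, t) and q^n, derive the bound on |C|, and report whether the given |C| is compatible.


V_q(n, t) = 106, q^n = 1024, Hamming bound = 9, |C| = 11 > bound (violated).

Step 1: Compute V_q(n, t) = Σ_{j=0}^2 C(n, j) (q−1)^j.
  j = 0: C(5,0)·(3)^0 = 1·1 = 1.
  j = 1: C(5,1)·(3)^1 = 5·3 = 15.
  j = 2: C(5,2)·(3)^2 = 10·9 = 90.
  V_q(n, t) = 1 + 15 + 90 = 106.
Step 2: q^n = 4^5 = 1024.
Step 3: Hamming bound ⌊q^n / V_q(n,t)⌋ = ⌊1024/106⌋ = 9.
Step 4: Compare |C| = 11 to 9: violated.
The claimed |C| lies above the Hamming bound, so no 4-ary code of length 5 with d ≥ 5 can have 11 codewords.


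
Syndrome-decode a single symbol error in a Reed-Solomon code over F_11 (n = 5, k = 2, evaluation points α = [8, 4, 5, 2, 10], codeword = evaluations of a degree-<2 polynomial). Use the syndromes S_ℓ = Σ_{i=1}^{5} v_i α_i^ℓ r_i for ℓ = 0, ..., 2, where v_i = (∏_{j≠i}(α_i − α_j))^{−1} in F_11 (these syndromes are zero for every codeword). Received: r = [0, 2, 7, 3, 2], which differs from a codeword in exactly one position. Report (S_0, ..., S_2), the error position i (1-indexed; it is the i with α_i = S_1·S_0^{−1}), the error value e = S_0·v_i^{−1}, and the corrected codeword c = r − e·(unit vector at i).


S = (2, 9, 2), error at position 5, error magnitude e = 3, c = [0, 2, 7, 3, 10].

Step 1: column multipliers v_i = (∏_{j≠i}(α_i − α_j))^{−1} mod 11.
  i = 1 (α = 8): (8−4)(8−5)(8−2)(8−10) = 4·3·6·(−2) = −144 ≡ 10, so v_1 = 10^{−1} = 10 (mod 11).
  i = 2 (α = 4): (4−8)(4−5)(4−2)(4−10) = (−4)·(−1)·2·(−6) = −48 ≡ 7, so v_2 = 7^{−1} = 8 (mod 11).
  i = 3 (α = 5): (5−8)(5−4)(5−2)(5−10) = (−3)·1·3·(−5) = 45 ≡ 1, so v_3 = 1^{−1} = 1 (mod 11).
  i = 4 (α = 2): (2−8)(2−4)(2−5)(2−10) = (−6)·(−2)·(−3)·(−8) = 288 ≡ 2, so v_4 = 2^{−1} = 6 (mod 11).
  i = 5 (α = 10): (10−8)(10−4)(10−5)(10−2) = 2·6·5·8 = 480 ≡ 7, so v_5 = 7^{−1} = 8 (mod 11).
  v = [10, 8, 1, 6, 8].
Step 2: syndromes of r = [0, 2, 7, 3, 2] (all sums mod 11).
  S_0 = Σ v_i r_i = 10·0 + 8·2 + 1·7 + 6·3 + 8·2 = 57 ≡ 2.
  S_1 = Σ v_i α_i r_i = 10·8·0 + 8·4·2 + 1·5·7 + 6·2·3 + 8·10·2 = 295 ≡ 9.
  α_i^2 mod 11 = [9, 5, 3, 4, 1].
  S_2 = Σ v_i α_i^2 r_i = 10·9·0 + 8·5·2 + 1·3·7 + 6·4·3 + 8·1·2 = 189 ≡ 2.
  S = (2, 9, 2) ≠ 0, so r is not a codeword (an error is present).
Step 3: locate the error. For a single error e at position i, S_ℓ = v_i·e·α_i^ℓ, so α_err = S_1/S_0.
  S_0^{−1} = 2^{−1} = 6 (mod 11), so α_err = 9·6 = 54 ≡ 10 = α_5. Error position i = 5.
  Consistency check: S_2/S_1 = 2·5 = 10 ≡ 10 = α_err ✓ (single-error assumption holds).
Step 4: error magnitude e = S_0/v_5 = S_0·∏_{j≠5}(α_5 − α_j) = 2·7 = 14 ≡ 3 (mod 11).
Step 5: correct position 5: c_5 = r_5 − e = 2 − 3 ≡ 10 (mod 11). Hence c = [0, 2, 7, 3, 10].
  Check: interpolating c through the α_i gives m(x) = 4 + 5·x (degree < 2) with m(α_i) = c_i for every i, so c is indeed a codeword.
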